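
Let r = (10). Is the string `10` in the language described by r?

yes

Split as 1·0: 1 matches 1 and 0 matches 0.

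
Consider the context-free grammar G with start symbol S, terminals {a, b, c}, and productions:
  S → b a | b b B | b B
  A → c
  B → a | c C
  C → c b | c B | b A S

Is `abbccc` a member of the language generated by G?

no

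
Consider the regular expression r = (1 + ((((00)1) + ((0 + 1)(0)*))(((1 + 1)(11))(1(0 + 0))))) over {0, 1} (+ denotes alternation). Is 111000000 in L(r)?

Neither 1 nor ((((00)1)+((0+1)(0)*))(((1+1)(11))(1(0+0)))) matches 111000000.

no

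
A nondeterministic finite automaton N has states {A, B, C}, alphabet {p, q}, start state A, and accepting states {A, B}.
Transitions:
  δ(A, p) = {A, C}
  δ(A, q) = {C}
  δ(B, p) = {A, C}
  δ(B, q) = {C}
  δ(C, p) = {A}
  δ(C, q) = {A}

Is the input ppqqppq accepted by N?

Start: {A}
read p: {A, C}
read p: {A, C}
read q: {A, C}
read q: {A, C}
read p: {A, C}
read p: {A, C}
read q: {A, C}
Reachable ∩ accepting = {A} — nonempty.

accepted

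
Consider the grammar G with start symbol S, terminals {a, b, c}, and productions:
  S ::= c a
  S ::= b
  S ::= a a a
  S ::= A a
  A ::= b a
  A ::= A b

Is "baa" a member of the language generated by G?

yes

S ⇒ Aa ⇒ baa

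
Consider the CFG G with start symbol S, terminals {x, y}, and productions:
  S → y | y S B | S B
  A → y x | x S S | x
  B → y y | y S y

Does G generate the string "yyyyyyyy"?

yes

S ⇒ ySB ⇒ yySBB ⇒ yyyBB ⇒ yyyyyB ⇒ yyyyyySy ⇒ yyyyyyyy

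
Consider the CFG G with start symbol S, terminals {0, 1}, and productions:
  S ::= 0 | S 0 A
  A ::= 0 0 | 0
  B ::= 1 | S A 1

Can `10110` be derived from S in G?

no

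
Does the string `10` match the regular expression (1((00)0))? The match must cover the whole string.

no

No split of 10 into u·v has 1 matching u and ((00)0) matching v.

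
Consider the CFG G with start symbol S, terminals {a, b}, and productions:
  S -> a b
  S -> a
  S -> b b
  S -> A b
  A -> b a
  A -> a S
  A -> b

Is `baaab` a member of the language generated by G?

no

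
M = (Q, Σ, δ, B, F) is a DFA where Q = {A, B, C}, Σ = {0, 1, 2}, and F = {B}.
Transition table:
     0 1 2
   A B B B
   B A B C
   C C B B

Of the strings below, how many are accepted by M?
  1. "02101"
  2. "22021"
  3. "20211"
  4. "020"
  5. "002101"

4

"02101": accepted
"22021": accepted
"20211": accepted
"020": rejected
"002101": accepted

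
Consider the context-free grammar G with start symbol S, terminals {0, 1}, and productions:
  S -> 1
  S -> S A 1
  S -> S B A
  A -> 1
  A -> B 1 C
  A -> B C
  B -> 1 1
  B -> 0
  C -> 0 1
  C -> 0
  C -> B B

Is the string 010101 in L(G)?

no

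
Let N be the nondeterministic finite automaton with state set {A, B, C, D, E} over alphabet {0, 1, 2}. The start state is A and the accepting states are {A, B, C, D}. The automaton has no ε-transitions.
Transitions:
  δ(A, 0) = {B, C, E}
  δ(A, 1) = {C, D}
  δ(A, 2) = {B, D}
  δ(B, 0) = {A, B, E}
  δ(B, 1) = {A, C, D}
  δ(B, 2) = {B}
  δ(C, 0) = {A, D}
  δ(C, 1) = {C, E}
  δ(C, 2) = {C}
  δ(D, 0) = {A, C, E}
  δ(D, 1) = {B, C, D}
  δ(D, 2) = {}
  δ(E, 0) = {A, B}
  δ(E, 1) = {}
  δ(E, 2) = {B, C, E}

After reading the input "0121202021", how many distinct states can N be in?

Start: {A}
read 0: {B, C, E}
read 1: {A, C, D, E}
read 2: {B, C, D, E}
read 1: {A, B, C, D, E}
read 2: {B, C, D, E}
read 0: {A, B, C, D, E}
read 2: {B, C, D, E}
read 0: {A, B, C, D, E}
read 2: {B, C, D, E}
read 1: {A, B, C, D, E}
Final reachable set {A, B, C, D, E} has 5 states.

5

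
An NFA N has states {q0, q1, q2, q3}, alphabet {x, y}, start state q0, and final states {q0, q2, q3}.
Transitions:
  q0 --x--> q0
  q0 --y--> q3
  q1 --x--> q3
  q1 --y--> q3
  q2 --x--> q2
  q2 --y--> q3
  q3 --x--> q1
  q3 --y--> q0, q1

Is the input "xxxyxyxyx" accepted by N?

Start: {q0}
read x: {q0}
read x: {q0}
read x: {q0}
read y: {q3}
read x: {q1}
read y: {q3}
read x: {q1}
read y: {q3}
read x: {q1}
Reachable ∩ accepting = {} — empty.

rejected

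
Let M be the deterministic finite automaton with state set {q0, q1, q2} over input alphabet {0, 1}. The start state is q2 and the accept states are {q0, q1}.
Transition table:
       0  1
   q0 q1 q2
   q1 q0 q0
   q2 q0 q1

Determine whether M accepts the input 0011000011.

rejected

q2 --0--> q0
q0 --0--> q1
q1 --1--> q0
q0 --1--> q2
q2 --0--> q0
q0 --0--> q1
q1 --0--> q0
q0 --0--> q1
q1 --1--> q0
q0 --1--> q2
End in state q2, which is not an accepting state.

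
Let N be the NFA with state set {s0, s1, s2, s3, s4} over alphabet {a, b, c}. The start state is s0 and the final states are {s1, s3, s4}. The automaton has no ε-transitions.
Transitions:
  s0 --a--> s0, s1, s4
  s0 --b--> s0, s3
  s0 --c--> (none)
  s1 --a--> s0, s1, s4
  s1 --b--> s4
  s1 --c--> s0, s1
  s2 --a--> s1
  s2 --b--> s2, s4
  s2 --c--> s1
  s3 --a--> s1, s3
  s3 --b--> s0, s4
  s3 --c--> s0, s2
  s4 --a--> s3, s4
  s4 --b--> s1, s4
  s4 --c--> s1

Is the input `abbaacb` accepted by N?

Start: {s0}
read a: {s0, s1, s4}
read b: {s0, s1, s3, s4}
read b: {s0, s1, s3, s4}
read a: {s0, s1, s3, s4}
read a: {s0, s1, s3, s4}
read c: {s0, s1, s2}
read b: {s0, s2, s3, s4}
Reachable ∩ accepting = {s3, s4} — nonempty.

accepted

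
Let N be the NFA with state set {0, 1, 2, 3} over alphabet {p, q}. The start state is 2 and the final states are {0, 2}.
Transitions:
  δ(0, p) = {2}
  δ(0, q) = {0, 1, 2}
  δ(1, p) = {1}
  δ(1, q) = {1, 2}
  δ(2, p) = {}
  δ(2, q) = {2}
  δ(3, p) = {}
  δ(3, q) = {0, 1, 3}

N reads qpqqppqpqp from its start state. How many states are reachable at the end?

Start: {2}
read q: {2}
read p: {}
The reachable set is empty and stays empty for the remaining 8 symbols.
Final reachable set {} has 0 states.

0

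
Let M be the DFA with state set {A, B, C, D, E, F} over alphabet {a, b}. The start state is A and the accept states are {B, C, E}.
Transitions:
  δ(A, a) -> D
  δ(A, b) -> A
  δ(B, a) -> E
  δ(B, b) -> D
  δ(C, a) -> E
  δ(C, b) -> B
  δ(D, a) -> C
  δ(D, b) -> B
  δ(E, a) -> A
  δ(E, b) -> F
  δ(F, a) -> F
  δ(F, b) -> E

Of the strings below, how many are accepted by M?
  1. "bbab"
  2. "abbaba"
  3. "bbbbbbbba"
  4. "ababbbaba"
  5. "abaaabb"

"bbab": accepted
"abbaba": accepted
"bbbbbbbba": rejected
"ababbbaba": rejected
"abaaabb": rejected

2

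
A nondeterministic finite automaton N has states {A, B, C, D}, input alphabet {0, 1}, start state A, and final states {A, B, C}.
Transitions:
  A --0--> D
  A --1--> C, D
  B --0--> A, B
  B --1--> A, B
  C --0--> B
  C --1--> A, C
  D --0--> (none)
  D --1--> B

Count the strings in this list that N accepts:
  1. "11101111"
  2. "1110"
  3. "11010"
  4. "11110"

4

"11101111": accepted
"1110": accepted
"11010": accepted
"11110": accepted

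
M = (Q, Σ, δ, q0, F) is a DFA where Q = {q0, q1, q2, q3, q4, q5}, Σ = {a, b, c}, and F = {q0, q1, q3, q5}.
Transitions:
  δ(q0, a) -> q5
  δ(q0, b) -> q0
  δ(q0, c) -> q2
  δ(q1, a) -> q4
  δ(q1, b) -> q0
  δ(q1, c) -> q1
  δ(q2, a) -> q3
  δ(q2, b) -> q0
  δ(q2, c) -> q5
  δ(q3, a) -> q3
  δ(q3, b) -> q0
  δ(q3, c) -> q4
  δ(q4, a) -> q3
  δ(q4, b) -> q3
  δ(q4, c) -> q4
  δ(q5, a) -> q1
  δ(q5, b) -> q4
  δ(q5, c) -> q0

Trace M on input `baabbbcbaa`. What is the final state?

q0 --b--> q0
q0 --a--> q5
q5 --a--> q1
q1 --b--> q0
q0 --b--> q0
q0 --b--> q0
q0 --c--> q2
q2 --b--> q0
q0 --a--> q5
q5 --a--> q1

q1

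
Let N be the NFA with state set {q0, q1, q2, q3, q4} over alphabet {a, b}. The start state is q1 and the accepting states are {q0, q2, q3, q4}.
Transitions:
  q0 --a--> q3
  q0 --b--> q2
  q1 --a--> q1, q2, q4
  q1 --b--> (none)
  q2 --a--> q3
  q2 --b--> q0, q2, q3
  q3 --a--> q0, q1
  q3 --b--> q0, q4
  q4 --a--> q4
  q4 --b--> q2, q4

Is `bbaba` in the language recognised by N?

rejected

Start: {q1}
read b: {}
The reachable set is empty and stays empty for the remaining 4 symbols.
Reachable ∩ accepting = {} — empty.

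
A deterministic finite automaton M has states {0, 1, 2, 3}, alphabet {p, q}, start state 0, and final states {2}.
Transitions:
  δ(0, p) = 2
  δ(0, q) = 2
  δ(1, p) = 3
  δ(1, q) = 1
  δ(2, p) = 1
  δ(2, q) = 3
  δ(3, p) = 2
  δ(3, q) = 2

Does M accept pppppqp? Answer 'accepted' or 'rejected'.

rejected

0 --p--> 2
2 --p--> 1
1 --p--> 3
3 --p--> 2
2 --p--> 1
1 --q--> 1
1 --p--> 3
End in state 3, which is not an accepting state.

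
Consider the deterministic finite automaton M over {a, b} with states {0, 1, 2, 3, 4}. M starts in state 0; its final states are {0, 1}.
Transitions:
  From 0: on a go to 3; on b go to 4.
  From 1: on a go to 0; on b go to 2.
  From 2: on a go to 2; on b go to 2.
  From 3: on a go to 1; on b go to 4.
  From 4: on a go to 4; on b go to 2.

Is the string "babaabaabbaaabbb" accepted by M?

0 --b--> 4
4 --a--> 4
4 --b--> 2
2 --a--> 2
2 --a--> 2
2 --b--> 2
2 --a--> 2
2 --a--> 2
2 --b--> 2
2 --b--> 2
2 --a--> 2
2 --a--> 2
2 --a--> 2
2 --b--> 2
2 --b--> 2
2 --b--> 2
End in state 2, which is not an accepting state.

rejected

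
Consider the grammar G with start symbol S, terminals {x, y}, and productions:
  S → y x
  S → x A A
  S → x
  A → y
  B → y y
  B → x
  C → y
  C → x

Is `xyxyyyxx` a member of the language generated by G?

no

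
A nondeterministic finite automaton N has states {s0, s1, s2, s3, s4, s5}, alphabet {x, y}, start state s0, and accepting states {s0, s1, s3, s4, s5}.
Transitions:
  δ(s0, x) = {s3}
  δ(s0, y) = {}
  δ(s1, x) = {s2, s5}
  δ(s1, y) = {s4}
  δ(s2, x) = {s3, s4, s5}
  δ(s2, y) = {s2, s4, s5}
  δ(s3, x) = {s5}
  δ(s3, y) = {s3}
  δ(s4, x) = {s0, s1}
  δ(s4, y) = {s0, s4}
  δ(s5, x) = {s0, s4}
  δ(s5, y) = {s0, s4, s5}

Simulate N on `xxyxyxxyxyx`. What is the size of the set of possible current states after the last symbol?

5

Start: {s0}
read x: {s3}
read x: {s5}
read y: {s0, s4, s5}
read x: {s0, s1, s3, s4}
read y: {s0, s3, s4}
read x: {s0, s1, s3, s5}
read x: {s0, s2, s3, s4, s5}
read y: {s0, s2, s3, s4, s5}
read x: {s0, s1, s3, s4, s5}
read y: {s0, s3, s4, s5}
read x: {s0, s1, s3, s4, s5}
Final reachable set {s0, s1, s3, s4, s5} has 5 states.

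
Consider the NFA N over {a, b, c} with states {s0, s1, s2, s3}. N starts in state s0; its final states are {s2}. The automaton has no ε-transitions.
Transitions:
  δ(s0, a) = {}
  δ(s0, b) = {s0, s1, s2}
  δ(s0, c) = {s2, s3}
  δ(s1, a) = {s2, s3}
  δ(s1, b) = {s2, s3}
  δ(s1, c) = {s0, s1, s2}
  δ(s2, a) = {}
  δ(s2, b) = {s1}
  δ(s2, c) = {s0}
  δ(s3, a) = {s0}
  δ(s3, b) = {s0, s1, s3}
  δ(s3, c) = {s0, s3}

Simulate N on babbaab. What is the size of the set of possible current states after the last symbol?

Start: {s0}
read b: {s0, s1, s2}
read a: {s2, s3}
read b: {s0, s1, s3}
read b: {s0, s1, s2, s3}
read a: {s0, s2, s3}
read a: {s0}
read b: {s0, s1, s2}
Final reachable set {s0, s1, s2} has 3 states.

3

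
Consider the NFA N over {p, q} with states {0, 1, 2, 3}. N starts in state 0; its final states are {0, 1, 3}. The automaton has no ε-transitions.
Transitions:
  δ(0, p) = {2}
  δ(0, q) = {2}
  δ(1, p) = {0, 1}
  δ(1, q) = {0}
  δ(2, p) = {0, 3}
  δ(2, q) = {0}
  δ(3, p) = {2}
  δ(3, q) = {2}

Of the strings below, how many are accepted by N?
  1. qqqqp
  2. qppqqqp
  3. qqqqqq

qqqqp: rejected
qppqqqp: rejected
qqqqqq: accepted

1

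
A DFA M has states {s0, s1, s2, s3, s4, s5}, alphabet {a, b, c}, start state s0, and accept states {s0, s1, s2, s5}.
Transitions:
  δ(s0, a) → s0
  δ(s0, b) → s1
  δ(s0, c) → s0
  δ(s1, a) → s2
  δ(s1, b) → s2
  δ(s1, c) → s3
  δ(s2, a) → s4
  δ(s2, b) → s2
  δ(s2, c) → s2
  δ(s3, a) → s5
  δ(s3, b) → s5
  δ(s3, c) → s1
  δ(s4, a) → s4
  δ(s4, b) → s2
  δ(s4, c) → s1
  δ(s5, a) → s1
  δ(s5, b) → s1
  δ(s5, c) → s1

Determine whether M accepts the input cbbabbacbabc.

accepted

s0 --c--> s0
s0 --b--> s1
s1 --b--> s2
s2 --a--> s4
s4 --b--> s2
s2 --b--> s2
s2 --a--> s4
s4 --c--> s1
s1 --b--> s2
s2 --a--> s4
s4 --b--> s2
s2 --c--> s2
End in state s2, which is an accepting state.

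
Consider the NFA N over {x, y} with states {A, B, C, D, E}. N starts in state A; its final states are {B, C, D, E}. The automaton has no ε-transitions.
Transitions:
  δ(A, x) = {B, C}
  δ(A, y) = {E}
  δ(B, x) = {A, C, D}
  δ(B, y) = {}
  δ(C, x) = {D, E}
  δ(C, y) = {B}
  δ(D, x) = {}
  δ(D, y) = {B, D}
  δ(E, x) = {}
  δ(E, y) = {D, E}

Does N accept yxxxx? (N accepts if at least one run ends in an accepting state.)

Start: {A}
read y: {E}
read x: {}
The reachable set is empty and stays empty for the remaining 3 symbols.
Reachable ∩ accepting = {} — empty.

rejected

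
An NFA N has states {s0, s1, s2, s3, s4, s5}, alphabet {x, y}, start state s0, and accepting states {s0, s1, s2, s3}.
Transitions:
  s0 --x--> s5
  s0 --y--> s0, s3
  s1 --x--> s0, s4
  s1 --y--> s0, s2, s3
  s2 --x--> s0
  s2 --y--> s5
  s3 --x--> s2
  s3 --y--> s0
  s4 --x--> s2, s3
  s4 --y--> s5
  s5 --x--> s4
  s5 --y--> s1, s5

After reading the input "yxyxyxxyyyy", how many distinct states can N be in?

5

Start: {s0}
read y: {s0, s3}
read x: {s2, s5}
read y: {s1, s5}
read x: {s0, s4}
read y: {s0, s3, s5}
read x: {s2, s4, s5}
read x: {s0, s2, s3, s4}
read y: {s0, s3, s5}
read y: {s0, s1, s3, s5}
read y: {s0, s1, s2, s3, s5}
read y: {s0, s1, s2, s3, s5}
Final reachable set {s0, s1, s2, s3, s5} has 5 states.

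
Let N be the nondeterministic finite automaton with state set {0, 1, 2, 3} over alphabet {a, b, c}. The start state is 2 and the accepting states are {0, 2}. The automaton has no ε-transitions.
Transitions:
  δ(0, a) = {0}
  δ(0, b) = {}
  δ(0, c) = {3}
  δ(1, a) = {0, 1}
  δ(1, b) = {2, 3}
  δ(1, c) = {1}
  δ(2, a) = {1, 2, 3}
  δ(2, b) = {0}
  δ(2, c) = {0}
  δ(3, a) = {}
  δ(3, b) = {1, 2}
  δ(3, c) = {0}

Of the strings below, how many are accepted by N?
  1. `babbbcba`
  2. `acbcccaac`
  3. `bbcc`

0

`babbbcba`: rejected
`acbcccaac`: rejected
`bbcc`: rejected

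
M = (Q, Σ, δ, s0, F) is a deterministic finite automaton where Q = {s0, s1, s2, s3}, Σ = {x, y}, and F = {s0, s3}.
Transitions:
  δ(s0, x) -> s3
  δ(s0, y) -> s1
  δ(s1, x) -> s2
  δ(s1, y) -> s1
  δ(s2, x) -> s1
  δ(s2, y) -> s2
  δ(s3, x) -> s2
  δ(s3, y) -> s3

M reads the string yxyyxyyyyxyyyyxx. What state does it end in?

s2

s0 --y--> s1
s1 --x--> s2
s2 --y--> s2
s2 --y--> s2
s2 --x--> s1
s1 --y--> s1
s1 --y--> s1
s1 --y--> s1
s1 --y--> s1
s1 --x--> s2
s2 --y--> s2
s2 --y--> s2
s2 --y--> s2
s2 --y--> s2
s2 --x--> s1
s1 --x--> s2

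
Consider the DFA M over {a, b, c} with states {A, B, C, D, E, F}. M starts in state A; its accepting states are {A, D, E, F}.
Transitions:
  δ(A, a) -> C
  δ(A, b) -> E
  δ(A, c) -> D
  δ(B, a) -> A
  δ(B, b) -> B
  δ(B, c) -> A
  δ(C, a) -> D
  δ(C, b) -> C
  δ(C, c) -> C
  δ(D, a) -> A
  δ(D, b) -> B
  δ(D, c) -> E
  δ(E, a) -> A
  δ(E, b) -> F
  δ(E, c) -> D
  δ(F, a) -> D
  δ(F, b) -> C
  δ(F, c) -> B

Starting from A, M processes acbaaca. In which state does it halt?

A --a--> C
C --c--> C
C --b--> C
C --a--> D
D --a--> A
A --c--> D
D --a--> A

A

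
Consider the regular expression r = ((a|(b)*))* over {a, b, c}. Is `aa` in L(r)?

Split into 2 pieces a · a; each matches (a|(b)*).

yes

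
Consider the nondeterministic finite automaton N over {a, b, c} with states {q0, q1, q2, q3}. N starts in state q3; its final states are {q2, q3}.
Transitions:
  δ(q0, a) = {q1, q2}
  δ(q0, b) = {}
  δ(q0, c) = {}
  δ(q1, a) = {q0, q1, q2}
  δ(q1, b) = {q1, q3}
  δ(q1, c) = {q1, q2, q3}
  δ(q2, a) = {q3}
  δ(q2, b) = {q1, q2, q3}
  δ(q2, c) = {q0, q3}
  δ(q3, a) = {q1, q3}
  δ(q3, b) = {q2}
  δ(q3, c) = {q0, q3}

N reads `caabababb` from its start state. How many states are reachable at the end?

3

Start: {q3}
read c: {q0, q3}
read a: {q1, q2, q3}
read a: {q0, q1, q2, q3}
read b: {q1, q2, q3}
read a: {q0, q1, q2, q3}
read b: {q1, q2, q3}
read a: {q0, q1, q2, q3}
read b: {q1, q2, q3}
read b: {q1, q2, q3}
Final reachable set {q1, q2, q3} has 3 states.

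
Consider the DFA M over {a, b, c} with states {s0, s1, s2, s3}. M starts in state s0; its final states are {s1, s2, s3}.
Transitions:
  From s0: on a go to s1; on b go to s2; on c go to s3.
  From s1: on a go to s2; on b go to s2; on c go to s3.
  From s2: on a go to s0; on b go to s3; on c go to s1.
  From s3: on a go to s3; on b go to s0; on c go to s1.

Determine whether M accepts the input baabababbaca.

accepted

s0 --b--> s2
s2 --a--> s0
s0 --a--> s1
s1 --b--> s2
s2 --a--> s0
s0 --b--> s2
s2 --a--> s0
s0 --b--> s2
s2 --b--> s3
s3 --a--> s3
s3 --c--> s1
s1 --a--> s2
End in state s2, which is an accepting state.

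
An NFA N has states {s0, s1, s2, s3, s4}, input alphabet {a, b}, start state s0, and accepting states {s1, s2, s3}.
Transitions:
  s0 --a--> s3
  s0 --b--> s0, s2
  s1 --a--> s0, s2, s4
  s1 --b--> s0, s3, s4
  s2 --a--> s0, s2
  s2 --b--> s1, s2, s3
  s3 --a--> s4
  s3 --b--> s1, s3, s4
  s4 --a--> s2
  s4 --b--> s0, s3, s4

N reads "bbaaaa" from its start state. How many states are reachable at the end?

Start: {s0}
read b: {s0, s2}
read b: {s0, s1, s2, s3}
read a: {s0, s2, s3, s4}
read a: {s0, s2, s3, s4}
read a: {s0, s2, s3, s4}
read a: {s0, s2, s3, s4}
Final reachable set {s0, s2, s3, s4} has 4 states.

4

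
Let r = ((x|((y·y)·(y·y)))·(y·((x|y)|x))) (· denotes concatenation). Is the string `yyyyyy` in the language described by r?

Split as yyyy·yy: (x|((y·y)·(y·y))) matches yyyy and (y·((x|y)|x)) matches yy.

yes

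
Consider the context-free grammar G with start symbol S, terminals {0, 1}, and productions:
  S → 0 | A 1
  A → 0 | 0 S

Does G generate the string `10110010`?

no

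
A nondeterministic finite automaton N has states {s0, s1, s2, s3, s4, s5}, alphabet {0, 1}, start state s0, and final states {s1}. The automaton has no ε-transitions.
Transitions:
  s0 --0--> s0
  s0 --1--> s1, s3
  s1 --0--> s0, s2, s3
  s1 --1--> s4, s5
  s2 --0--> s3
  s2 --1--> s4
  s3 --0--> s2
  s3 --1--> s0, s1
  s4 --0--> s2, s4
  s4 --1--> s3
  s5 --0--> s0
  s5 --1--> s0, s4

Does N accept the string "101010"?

Start: {s0}
read 1: {s1, s3}
read 0: {s0, s2, s3}
read 1: {s0, s1, s3, s4}
read 0: {s0, s2, s3, s4}
read 1: {s0, s1, s3, s4}
read 0: {s0, s2, s3, s4}
Reachable ∩ accepting = {} — empty.

rejected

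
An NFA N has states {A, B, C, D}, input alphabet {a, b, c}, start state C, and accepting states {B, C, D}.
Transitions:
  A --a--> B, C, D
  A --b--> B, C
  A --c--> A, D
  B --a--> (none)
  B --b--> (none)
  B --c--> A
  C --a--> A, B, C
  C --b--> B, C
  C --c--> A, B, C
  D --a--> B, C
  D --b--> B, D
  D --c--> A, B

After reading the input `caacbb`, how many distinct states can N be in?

Start: {C}
read c: {A, B, C}
read a: {A, B, C, D}
read a: {A, B, C, D}
read c: {A, B, C, D}
read b: {B, C, D}
read b: {B, C, D}
Final reachable set {B, C, D} has 3 states.

3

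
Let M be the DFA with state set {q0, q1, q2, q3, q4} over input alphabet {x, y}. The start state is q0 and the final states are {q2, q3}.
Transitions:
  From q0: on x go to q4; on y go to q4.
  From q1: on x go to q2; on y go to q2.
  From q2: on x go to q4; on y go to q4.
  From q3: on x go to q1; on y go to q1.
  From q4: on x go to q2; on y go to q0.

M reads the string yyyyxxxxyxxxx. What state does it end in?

q0 --y--> q4
q4 --y--> q0
q0 --y--> q4
q4 --y--> q0
q0 --x--> q4
q4 --x--> q2
q2 --x--> q4
q4 --x--> q2
q2 --y--> q4
q4 --x--> q2
q2 --x--> q4
q4 --x--> q2
q2 --x--> q4

q4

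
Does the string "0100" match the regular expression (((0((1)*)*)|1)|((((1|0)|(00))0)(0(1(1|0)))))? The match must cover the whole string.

Neither ((0((1)*)*)|1) nor ((((1|0)|(00))0)(0(1(1|0)))) matches 0100.

no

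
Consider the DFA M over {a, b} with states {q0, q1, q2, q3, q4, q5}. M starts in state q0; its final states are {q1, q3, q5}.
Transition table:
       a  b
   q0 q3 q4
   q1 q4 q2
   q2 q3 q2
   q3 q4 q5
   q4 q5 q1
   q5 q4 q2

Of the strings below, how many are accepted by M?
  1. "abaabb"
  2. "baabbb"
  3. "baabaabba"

"abaabb": rejected
"baabbb": rejected
"baabaabba": accepted

1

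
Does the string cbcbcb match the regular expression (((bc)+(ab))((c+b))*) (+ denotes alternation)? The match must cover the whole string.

no

No split of cbcbcb into u·v has ((bc)+(ab)) matching u and ((c+b))* matching v.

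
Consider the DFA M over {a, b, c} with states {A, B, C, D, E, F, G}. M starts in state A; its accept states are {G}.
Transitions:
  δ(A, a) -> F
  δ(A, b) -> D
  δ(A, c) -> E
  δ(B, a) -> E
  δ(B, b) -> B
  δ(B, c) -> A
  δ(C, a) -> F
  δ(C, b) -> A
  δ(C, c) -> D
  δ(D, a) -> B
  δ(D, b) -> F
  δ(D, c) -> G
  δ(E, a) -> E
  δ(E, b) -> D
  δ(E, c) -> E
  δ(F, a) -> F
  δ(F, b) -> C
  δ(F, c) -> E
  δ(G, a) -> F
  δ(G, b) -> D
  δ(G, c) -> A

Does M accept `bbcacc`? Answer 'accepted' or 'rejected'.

rejected

A --b--> D
D --b--> F
F --c--> E
E --a--> E
E --c--> E
E --c--> E
End in state E, which is not an accepting state.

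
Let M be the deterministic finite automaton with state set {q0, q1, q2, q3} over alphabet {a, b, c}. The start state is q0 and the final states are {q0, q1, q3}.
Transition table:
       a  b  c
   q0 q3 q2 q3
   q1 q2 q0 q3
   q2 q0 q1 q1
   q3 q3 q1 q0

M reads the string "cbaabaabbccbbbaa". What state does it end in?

q3

q0 --c--> q3
q3 --b--> q1
q1 --a--> q2
q2 --a--> q0
q0 --b--> q2
q2 --a--> q0
q0 --a--> q3
q3 --b--> q1
q1 --b--> q0
q0 --c--> q3
q3 --c--> q0
q0 --b--> q2
q2 --b--> q1
q1 --b--> q0
q0 --a--> q3
q3 --a--> q3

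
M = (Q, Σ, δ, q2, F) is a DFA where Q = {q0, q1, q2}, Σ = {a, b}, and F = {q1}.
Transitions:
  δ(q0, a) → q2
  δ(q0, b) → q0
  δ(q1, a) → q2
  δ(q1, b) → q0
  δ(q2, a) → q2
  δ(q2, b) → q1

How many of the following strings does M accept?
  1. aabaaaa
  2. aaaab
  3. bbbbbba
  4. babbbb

aabaaaa: rejected
aaaab: accepted
bbbbbba: rejected
babbbb: rejected

1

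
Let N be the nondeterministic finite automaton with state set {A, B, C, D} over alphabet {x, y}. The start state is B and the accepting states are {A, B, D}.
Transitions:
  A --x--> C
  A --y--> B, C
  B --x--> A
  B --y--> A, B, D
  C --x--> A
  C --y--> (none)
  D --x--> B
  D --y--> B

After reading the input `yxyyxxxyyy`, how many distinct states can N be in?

4

Start: {B}
read y: {A, B, D}
read x: {A, B, C}
read y: {A, B, C, D}
read y: {A, B, C, D}
read x: {A, B, C}
read x: {A, C}
read x: {A, C}
read y: {B, C}
read y: {A, B, D}
read y: {A, B, C, D}
Final reachable set {A, B, C, D} has 4 states.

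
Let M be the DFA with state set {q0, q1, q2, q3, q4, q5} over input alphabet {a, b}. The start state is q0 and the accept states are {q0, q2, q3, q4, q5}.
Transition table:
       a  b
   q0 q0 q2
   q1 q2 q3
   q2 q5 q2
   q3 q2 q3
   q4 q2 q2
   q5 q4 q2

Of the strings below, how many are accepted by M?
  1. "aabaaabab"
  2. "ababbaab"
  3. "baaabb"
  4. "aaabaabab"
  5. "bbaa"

"aabaaabab": accepted
"ababbaab": accepted
"baaabb": accepted
"aaabaabab": accepted
"bbaa": accepted

5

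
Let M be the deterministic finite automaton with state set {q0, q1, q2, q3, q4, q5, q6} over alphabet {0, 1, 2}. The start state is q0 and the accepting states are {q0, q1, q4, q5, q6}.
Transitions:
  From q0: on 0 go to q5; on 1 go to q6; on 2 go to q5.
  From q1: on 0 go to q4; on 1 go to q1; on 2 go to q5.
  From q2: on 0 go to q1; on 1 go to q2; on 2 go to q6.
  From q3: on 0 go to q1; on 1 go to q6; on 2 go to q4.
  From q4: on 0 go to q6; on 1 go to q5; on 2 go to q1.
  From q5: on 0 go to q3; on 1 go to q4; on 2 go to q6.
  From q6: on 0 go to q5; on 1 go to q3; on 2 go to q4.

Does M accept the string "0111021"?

q0 --0--> q5
q5 --1--> q4
q4 --1--> q5
q5 --1--> q4
q4 --0--> q6
q6 --2--> q4
q4 --1--> q5
End in state q5, which is an accepting state.

accepted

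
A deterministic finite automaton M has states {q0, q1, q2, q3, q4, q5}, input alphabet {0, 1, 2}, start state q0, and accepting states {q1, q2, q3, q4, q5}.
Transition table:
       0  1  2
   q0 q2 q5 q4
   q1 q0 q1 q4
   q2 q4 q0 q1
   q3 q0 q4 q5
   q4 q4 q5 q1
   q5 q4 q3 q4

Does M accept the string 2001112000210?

q0 --2--> q4
q4 --0--> q4
q4 --0--> q4
q4 --1--> q5
q5 --1--> q3
q3 --1--> q4
q4 --2--> q1
q1 --0--> q0
q0 --0--> q2
q2 --0--> q4
q4 --2--> q1
q1 --1--> q1
q1 --0--> q0
End in state q0, which is not an accepting state.

rejected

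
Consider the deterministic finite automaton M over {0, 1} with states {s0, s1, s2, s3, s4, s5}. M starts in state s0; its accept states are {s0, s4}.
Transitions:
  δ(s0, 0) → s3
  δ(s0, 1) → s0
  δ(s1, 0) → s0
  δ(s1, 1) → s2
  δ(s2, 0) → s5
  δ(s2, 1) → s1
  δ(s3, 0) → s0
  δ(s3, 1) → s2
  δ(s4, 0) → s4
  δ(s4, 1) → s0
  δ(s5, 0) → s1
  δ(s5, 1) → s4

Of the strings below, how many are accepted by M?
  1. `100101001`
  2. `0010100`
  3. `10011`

1

`100101001`: rejected
`0010100`: rejected
`10011`: accepted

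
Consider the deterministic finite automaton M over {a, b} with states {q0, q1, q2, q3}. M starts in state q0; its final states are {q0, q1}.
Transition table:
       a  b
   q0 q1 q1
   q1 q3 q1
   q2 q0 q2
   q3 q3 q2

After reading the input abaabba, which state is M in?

q0

q0 --a--> q1
q1 --b--> q1
q1 --a--> q3
q3 --a--> q3
q3 --b--> q2
q2 --b--> q2
q2 --a--> q0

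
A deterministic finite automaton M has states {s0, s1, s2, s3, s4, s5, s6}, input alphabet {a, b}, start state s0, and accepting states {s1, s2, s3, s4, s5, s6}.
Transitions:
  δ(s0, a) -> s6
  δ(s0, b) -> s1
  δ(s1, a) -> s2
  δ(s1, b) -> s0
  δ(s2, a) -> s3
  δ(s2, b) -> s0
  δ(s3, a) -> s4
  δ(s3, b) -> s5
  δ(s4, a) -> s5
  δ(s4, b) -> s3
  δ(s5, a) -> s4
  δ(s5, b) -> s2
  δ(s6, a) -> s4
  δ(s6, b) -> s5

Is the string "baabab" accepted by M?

accepted

s0 --b--> s1
s1 --a--> s2
s2 --a--> s3
s3 --b--> s5
s5 --a--> s4
s4 --b--> s3
End in state s3, which is an accepting state.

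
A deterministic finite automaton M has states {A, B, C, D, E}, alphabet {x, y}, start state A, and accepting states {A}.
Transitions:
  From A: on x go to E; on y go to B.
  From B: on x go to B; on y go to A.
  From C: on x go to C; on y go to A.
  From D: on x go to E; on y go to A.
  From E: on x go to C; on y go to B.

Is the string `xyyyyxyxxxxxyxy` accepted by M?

rejected

A --x--> E
E --y--> B
B --y--> A
A --y--> B
B --y--> A
A --x--> E
E --y--> B
B --x--> B
B --x--> B
B --x--> B
B --x--> B
B --x--> B
B --y--> A
A --x--> E
E --y--> B
End in state B, which is not an accepting state.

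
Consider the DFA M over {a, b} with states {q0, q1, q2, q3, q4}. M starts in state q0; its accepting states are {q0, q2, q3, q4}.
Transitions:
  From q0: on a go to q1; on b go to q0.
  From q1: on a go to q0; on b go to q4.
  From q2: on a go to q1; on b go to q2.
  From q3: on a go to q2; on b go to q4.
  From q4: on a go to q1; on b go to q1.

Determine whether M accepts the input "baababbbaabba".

rejected

q0 --b--> q0
q0 --a--> q1
q1 --a--> q0
q0 --b--> q0
q0 --a--> q1
q1 --b--> q4
q4 --b--> q1
q1 --b--> q4
q4 --a--> q1
q1 --a--> q0
q0 --b--> q0
q0 --b--> q0
q0 --a--> q1
End in state q1, which is not an accepting state.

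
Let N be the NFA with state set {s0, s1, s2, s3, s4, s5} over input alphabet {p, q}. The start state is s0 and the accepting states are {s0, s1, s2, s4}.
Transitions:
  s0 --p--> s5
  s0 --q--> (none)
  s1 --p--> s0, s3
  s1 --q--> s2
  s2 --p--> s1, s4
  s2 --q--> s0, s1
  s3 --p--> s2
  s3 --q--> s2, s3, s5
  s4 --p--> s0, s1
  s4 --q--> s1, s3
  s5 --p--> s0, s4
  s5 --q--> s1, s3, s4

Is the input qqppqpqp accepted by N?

rejected

Start: {s0}
read q: {}
The reachable set is empty and stays empty for the remaining 7 symbols.
Reachable ∩ accepting = {} — empty.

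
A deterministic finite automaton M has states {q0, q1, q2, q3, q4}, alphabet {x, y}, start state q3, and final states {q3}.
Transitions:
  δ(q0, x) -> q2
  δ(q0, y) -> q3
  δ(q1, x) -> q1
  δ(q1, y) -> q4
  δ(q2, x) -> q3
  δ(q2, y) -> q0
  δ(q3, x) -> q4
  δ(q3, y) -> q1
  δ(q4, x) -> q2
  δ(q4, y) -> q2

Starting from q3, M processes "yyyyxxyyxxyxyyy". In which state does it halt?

q3 --y--> q1
q1 --y--> q4
q4 --y--> q2
q2 --y--> q0
q0 --x--> q2
q2 --x--> q3
q3 --y--> q1
q1 --y--> q4
q4 --x--> q2
q2 --x--> q3
q3 --y--> q1
q1 --x--> q1
q1 --y--> q4
q4 --y--> q2
q2 --y--> q0

q0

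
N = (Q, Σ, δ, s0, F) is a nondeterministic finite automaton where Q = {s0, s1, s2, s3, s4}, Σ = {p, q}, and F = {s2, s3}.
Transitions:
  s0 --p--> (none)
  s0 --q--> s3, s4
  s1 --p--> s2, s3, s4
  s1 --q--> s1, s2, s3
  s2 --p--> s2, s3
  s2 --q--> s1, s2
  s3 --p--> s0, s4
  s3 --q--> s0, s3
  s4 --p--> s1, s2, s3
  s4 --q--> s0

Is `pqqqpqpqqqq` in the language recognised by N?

Start: {s0}
read p: {}
The reachable set is empty and stays empty for the remaining 10 symbols.
Reachable ∩ accepting = {} — empty.

rejected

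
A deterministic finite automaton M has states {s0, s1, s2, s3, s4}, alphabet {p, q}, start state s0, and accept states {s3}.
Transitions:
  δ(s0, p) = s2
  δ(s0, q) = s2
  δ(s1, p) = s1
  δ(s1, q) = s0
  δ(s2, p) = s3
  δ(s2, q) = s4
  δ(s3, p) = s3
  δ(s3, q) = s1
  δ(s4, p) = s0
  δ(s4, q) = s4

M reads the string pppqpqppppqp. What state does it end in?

s1

s0 --p--> s2
s2 --p--> s3
s3 --p--> s3
s3 --q--> s1
s1 --p--> s1
s1 --q--> s0
s0 --p--> s2
s2 --p--> s3
s3 --p--> s3
s3 --p--> s3
s3 --q--> s1
s1 --p--> s1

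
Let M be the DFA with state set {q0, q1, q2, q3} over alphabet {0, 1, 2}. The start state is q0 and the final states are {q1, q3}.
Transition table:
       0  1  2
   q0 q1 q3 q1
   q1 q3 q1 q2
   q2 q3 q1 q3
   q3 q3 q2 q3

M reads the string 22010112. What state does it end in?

q2

q0 --2--> q1
q1 --2--> q2
q2 --0--> q3
q3 --1--> q2
q2 --0--> q3
q3 --1--> q2
q2 --1--> q1
q1 --2--> q2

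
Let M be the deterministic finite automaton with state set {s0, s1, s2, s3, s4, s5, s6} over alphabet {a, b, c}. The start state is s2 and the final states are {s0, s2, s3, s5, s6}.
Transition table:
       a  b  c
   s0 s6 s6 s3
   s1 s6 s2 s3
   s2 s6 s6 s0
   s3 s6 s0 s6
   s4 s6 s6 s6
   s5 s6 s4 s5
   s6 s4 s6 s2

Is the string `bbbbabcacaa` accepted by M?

s2 --b--> s6
s6 --b--> s6
s6 --b--> s6
s6 --b--> s6
s6 --a--> s4
s4 --b--> s6
s6 --c--> s2
s2 --a--> s6
s6 --c--> s2
s2 --a--> s6
s6 --a--> s4
End in state s4, which is not an accepting state.

rejected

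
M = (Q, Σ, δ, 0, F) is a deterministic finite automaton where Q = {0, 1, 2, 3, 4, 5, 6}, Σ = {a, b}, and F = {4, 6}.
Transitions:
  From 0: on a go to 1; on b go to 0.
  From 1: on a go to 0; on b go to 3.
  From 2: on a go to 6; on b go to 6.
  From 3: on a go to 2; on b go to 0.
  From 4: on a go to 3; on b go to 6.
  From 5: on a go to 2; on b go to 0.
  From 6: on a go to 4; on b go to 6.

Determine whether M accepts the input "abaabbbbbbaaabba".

0 --a--> 1
1 --b--> 3
3 --a--> 2
2 --a--> 6
6 --b--> 6
6 --b--> 6
6 --b--> 6
6 --b--> 6
6 --b--> 6
6 --b--> 6
6 --a--> 4
4 --a--> 3
3 --a--> 2
2 --b--> 6
6 --b--> 6
6 --a--> 4
End in state 4, which is an accepting state.

accepted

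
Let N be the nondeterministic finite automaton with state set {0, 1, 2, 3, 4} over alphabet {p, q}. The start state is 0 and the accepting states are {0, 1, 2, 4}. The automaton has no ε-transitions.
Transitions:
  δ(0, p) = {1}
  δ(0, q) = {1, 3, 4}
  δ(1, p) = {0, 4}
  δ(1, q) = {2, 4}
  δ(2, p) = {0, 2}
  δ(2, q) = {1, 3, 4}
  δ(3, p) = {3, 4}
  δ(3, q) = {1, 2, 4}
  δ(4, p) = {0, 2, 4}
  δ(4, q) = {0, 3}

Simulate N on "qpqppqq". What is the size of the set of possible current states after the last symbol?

5

Start: {0}
read q: {1, 3, 4}
read p: {0, 2, 3, 4}
read q: {0, 1, 2, 3, 4}
read p: {0, 1, 2, 3, 4}
read p: {0, 1, 2, 3, 4}
read q: {0, 1, 2, 3, 4}
read q: {0, 1, 2, 3, 4}
Final reachable set {0, 1, 2, 3, 4} has 5 states.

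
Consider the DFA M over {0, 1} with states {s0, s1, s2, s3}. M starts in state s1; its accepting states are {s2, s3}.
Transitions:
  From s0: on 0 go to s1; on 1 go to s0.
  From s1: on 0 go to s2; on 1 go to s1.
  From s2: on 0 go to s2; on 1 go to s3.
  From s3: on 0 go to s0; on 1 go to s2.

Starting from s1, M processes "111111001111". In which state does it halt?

s1 --1--> s1
s1 --1--> s1
s1 --1--> s1
s1 --1--> s1
s1 --1--> s1
s1 --1--> s1
s1 --0--> s2
s2 --0--> s2
s2 --1--> s3
s3 --1--> s2
s2 --1--> s3
s3 --1--> s2

s2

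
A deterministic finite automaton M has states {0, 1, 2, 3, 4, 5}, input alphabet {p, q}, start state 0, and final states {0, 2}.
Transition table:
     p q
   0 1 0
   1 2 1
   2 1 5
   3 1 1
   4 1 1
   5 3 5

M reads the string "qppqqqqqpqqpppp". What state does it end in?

1

0 --q--> 0
0 --p--> 1
1 --p--> 2
2 --q--> 5
5 --q--> 5
5 --q--> 5
5 --q--> 5
5 --q--> 5
5 --p--> 3
3 --q--> 1
1 --q--> 1
1 --p--> 2
2 --p--> 1
1 --p--> 2
2 --p--> 1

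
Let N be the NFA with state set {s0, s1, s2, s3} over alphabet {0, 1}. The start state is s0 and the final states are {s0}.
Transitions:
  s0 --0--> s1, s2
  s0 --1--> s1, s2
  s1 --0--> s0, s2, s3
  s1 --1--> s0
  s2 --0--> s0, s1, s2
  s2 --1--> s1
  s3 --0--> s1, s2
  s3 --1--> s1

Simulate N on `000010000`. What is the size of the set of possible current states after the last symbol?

4

Start: {s0}
read 0: {s1, s2}
read 0: {s0, s1, s2, s3}
read 0: {s0, s1, s2, s3}
read 0: {s0, s1, s2, s3}
read 1: {s0, s1, s2}
read 0: {s0, s1, s2, s3}
read 0: {s0, s1, s2, s3}
read 0: {s0, s1, s2, s3}
read 0: {s0, s1, s2, s3}
Final reachable set {s0, s1, s2, s3} has 4 states.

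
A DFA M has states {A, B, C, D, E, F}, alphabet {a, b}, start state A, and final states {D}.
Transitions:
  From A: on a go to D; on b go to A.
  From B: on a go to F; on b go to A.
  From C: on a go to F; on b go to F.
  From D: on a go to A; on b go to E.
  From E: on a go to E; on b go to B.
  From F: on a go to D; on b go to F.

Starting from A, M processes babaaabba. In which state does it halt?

D

A --b--> A
A --a--> D
D --b--> E
E --a--> E
E --a--> E
E --a--> E
E --b--> B
B --b--> A
A --a--> D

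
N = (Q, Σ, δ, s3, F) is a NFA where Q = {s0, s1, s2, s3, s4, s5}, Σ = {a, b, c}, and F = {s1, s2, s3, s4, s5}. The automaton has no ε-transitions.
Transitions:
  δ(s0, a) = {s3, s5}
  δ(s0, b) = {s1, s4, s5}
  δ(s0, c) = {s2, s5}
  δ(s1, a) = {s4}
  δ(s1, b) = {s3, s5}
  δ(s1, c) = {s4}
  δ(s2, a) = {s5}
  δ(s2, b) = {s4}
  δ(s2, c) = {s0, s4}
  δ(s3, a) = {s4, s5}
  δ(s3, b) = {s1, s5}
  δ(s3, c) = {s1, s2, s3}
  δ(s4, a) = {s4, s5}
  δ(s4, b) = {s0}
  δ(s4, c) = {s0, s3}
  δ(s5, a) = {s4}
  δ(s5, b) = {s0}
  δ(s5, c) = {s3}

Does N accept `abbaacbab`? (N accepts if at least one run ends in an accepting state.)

Start: {s3}
read a: {s4, s5}
read b: {s0}
read b: {s1, s4, s5}
read a: {s4, s5}
read a: {s4, s5}
read c: {s0, s3}
read b: {s1, s4, s5}
read a: {s4, s5}
read b: {s0}
Reachable ∩ accepting = {} — empty.

rejected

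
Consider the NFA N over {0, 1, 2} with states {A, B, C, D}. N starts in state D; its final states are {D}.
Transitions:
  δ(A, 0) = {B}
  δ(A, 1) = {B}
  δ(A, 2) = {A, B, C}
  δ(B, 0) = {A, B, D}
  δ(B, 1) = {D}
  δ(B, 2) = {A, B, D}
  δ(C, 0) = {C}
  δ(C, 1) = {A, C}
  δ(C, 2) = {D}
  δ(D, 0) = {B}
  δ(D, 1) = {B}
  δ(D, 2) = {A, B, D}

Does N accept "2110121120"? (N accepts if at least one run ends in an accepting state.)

Start: {D}
read 2: {A, B, D}
read 1: {B, D}
read 1: {B, D}
read 0: {A, B, D}
read 1: {B, D}
read 2: {A, B, D}
read 1: {B, D}
read 1: {B, D}
read 2: {A, B, D}
read 0: {A, B, D}
Reachable ∩ accepting = {D} — nonempty.

accepted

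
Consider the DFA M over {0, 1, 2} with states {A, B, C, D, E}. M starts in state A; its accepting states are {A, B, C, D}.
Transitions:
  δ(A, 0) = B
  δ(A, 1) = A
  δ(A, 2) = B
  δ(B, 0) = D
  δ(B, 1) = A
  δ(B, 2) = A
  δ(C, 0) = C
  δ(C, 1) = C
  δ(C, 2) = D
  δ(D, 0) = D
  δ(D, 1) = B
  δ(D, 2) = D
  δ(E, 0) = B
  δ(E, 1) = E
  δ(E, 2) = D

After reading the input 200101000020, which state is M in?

A --2--> B
B --0--> D
D --0--> D
D --1--> B
B --0--> D
D --1--> B
B --0--> D
D --0--> D
D --0--> D
D --0--> D
D --2--> D
D --0--> D

D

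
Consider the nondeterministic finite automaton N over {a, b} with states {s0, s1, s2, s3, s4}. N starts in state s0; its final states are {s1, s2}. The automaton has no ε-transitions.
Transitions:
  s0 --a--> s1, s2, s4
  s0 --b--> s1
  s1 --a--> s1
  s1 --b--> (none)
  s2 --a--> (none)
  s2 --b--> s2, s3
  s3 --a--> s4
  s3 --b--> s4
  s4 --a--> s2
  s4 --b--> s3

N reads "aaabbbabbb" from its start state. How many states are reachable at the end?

Start: {s0}
read a: {s1, s2, s4}
read a: {s1, s2}
read a: {s1}
read b: {}
The reachable set is empty and stays empty for the remaining 6 symbols.
Final reachable set {} has 0 states.

0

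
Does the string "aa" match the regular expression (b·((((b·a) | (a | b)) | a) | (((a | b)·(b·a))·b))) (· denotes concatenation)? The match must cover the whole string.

no

No split of aa into u·v has b matching u and ((((b·a)|(a|b))|a)|(((a|b)·(b·a))·b)) matching v.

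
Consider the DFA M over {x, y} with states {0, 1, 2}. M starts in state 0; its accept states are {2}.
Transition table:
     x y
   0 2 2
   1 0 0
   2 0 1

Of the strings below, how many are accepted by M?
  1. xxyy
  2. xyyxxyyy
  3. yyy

0

xxyy: rejected
xyyxxyyy: rejected
yyy: rejected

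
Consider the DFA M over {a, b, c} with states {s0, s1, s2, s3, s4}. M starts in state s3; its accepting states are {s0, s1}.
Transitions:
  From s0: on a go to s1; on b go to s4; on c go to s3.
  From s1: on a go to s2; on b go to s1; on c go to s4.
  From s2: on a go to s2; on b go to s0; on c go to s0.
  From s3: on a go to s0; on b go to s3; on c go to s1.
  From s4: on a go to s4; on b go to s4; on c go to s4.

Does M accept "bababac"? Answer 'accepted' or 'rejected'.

s3 --b--> s3
s3 --a--> s0
s0 --b--> s4
s4 --a--> s4
s4 --b--> s4
s4 --a--> s4
s4 --c--> s4
End in state s4, which is not an accepting state.

rejected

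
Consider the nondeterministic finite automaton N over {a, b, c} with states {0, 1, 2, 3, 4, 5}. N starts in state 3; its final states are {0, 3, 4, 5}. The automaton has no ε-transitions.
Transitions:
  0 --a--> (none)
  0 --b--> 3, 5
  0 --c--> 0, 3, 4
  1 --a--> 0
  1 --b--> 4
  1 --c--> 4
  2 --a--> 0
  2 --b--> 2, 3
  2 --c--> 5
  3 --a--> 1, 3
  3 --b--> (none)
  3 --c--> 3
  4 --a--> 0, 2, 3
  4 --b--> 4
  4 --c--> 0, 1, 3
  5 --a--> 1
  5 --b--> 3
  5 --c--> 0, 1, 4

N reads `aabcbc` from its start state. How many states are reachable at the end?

Start: {3}
read a: {1, 3}
read a: {0, 1, 3}
read b: {3, 4, 5}
read c: {0, 1, 3, 4}
read b: {3, 4, 5}
read c: {0, 1, 3, 4}
Final reachable set {0, 1, 3, 4} has 4 states.

4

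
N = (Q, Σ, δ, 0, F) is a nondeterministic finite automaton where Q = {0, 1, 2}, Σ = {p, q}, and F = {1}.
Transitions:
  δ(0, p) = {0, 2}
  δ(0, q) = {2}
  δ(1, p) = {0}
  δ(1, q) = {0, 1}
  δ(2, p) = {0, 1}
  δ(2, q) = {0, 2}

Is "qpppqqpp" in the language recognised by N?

accepted

Start: {0}
read q: {2}
read p: {0, 1}
read p: {0, 2}
read p: {0, 1, 2}
read q: {0, 1, 2}
read q: {0, 1, 2}
read p: {0, 1, 2}
read p: {0, 1, 2}
Reachable ∩ accepting = {1} — nonempty.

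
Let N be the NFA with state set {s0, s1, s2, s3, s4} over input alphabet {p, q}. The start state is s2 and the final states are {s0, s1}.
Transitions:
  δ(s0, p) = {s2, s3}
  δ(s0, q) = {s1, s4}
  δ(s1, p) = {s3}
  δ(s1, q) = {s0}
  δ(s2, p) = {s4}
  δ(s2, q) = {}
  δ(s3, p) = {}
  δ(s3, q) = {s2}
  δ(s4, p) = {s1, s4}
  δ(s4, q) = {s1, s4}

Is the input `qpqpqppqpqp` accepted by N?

Start: {s2}
read q: {}
The reachable set is empty and stays empty for the remaining 10 symbols.
Reachable ∩ accepting = {} — empty.

rejected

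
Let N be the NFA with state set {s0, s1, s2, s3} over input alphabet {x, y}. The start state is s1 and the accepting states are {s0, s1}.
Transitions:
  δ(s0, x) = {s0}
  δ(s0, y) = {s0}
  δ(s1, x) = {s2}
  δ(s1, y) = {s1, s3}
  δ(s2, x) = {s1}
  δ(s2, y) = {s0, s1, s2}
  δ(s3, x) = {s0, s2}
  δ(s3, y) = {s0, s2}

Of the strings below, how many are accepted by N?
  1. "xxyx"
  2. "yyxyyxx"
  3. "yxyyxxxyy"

"xxyx": accepted
"yyxyyxx": accepted
"yxyyxxxyy": accepted

3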